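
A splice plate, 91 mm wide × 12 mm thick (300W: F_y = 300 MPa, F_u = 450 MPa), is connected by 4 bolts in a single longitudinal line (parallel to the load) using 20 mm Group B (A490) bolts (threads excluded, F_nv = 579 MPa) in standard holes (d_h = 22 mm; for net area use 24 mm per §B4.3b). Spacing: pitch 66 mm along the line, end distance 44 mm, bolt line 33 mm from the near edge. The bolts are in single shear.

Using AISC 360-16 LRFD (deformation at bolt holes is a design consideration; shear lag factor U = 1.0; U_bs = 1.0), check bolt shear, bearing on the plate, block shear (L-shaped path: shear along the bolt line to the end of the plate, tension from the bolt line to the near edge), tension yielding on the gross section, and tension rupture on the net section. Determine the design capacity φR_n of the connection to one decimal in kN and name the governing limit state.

Bolt shear: A_b = π(20)²/4 = 314.16 mm². φR_n = 0.75 × 579 × 314.16 × 4 × 1 = 545.7 kN.
Bearing (12 mm plate, F_u = 450 MPa): end bolts L_c = 44 − 22/2 = 33, R_n = min(1.2×33×12×450, 2.4×20×12×450) = 213.84 kN/bolt; interior L_c = 66 − 22 = 44, R_n = 259.2 kN/bolt. φR_n = 0.75 × (1×213.84 + 3×259.2) = 743.6 kN.
Block shear: shear path 1×[44+3×66] = 1×242 mm, A_gv = 2904, A_nv = 1×(242 − 3.5×24)×12 = 1896 mm²; tension to near edge: (33 − 0.5×24)×12 = 252 mm². R_n = min(0.6×450×1896, 0.6×300×2904) + 1.0×450×252 = min(511.92, 522.72) + 113.4 = 625.32 kN. φR_n = 0.75 × 625.32 = 469.0 kN.
Tension yield (gross): A_g = 91×12 = 1092 mm². φR_n = 0.90 × 300 × 1092 = 294.8 kN.
Tension rupture (net): A_n = (91 − 1×24)×12 = 804 mm² (U = 1.0, A_e = A_n). φR_n = 0.75 × 450 × 804 = 271.4 kN.
Governing: min(545.7, 743.6, 469.0, 294.8, 271.4) = 271.4 kN → net-section rupture.

271.4 kN (net-section rupture governs)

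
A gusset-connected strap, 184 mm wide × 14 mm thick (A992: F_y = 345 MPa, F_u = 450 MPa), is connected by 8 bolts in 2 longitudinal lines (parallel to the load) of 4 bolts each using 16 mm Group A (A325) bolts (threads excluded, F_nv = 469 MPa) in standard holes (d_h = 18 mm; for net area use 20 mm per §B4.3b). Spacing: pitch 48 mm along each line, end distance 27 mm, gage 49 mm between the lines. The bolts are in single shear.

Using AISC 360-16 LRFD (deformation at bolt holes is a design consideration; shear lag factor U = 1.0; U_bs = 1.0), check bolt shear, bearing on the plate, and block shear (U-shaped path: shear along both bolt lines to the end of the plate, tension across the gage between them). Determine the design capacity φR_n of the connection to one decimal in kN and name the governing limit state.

565.8 kN (bolt shear governs)

Bolt shear: A_b = π(16)²/4 = 201.06 mm². φR_n = 0.75 × 469 × 201.06 × 8 × 1 = 565.8 kN.
Bearing (14 mm plate, F_u = 450 MPa): end bolts L_c = 27 − 18/2 = 18, R_n = min(1.2×18×14×450, 2.4×16×14×450) = 136.08 kN/bolt; interior L_c = 48 − 18 = 30, R_n = 226.8 kN/bolt. φR_n = 0.75 × (2×136.08 + 6×226.8) = 1224.7 kN.
Block shear: shear path 2×[27+3×48] = 2×171 mm, A_gv = 4788, A_nv = 2×(171 − 3.5×20)×14 = 2828 mm²; tension across gage: (49 − 1×20)×14 = 406 mm². R_n = min(0.6×450×2828, 0.6×345×4788) + 1.0×450×406 = min(763.56, 991.12) + 182.7 = 946.26 kN. φR_n = 0.75 × 946.26 = 709.7 kN.
Governing: min(565.8, 1224.7, 709.7) = 565.8 kN → bolt shear.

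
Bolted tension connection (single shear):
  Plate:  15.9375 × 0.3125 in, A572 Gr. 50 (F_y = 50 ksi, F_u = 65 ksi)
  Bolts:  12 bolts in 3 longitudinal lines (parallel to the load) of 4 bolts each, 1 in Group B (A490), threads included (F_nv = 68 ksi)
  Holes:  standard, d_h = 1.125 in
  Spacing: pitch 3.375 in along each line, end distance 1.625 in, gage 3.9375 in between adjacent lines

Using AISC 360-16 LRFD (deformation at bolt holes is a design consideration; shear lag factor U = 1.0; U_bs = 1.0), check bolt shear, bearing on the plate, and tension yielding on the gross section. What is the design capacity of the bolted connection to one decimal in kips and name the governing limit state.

Bolt shear: A_b = π(1)²/4 = 0.7854 in². φR_n = 0.75 × 68 × 0.7854 × 12 × 1 = 480.7 kips.
Bearing (0.3125 in plate, F_u = 65 ksi): end bolts L_c = 1.625 − 1.125/2 = 1.0625, R_n = min(1.2×1.0625×0.3125×65, 2.4×1×0.3125×65) = 25.898 kips/bolt; interior L_c = 3.375 − 1.125 = 2.25, R_n = 48.75 kips/bolt. φR_n = 0.75 × (3×25.898 + 9×48.75) = 387.3 kips.
Tension yield (gross): A_g = 15.9375×0.3125 = 4.9805 in². φR_n = 0.90 × 50 × 4.9805 = 224.1 kips.
Governing: min(480.7, 387.3, 224.1) = 224.1 kips → gross-section yield.

224.1 kips (gross-section yield governs)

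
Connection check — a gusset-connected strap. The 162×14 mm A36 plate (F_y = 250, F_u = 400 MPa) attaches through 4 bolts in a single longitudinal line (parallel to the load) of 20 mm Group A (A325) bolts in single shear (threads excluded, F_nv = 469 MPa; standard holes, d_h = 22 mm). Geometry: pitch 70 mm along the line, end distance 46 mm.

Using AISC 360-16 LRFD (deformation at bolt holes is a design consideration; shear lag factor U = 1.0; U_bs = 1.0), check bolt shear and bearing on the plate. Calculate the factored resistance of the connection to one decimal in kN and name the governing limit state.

442.0 kN (bolt shear governs)

Bolt shear: A_b = π(20)²/4 = 314.16 mm². φR_n = 0.75 × 469 × 314.16 × 4 × 1 = 442.0 kN.
Bearing (14 mm plate, F_u = 400 MPa): end bolts L_c = 46 − 22/2 = 35, R_n = min(1.2×35×14×400, 2.4×20×14×400) = 235.2 kN/bolt; interior L_c = 70 − 22 = 48, R_n = 268.8 kN/bolt. φR_n = 0.75 × (1×235.2 + 3×268.8) = 781.2 kN.
Governing: min(442.0, 781.2) = 442.0 kN → bolt shear.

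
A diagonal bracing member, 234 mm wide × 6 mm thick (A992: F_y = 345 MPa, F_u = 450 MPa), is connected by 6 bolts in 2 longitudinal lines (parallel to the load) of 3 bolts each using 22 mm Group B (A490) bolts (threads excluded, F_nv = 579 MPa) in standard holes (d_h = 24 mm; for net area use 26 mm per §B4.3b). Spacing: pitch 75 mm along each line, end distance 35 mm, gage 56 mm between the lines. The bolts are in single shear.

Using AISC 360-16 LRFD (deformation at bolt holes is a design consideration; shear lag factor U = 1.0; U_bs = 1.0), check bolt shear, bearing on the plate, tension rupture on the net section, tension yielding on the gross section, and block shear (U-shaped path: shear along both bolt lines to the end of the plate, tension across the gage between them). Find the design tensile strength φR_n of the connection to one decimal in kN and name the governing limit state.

Bolt shear: A_b = π(22)²/4 = 380.13 mm². φR_n = 0.75 × 579 × 380.13 × 6 × 1 = 990.4 kN.
Bearing (6 mm plate, F_u = 450 MPa): end bolts L_c = 35 − 24/2 = 23, R_n = min(1.2×23×6×450, 2.4×22×6×450) = 74.52 kN/bolt; interior L_c = 75 − 24 = 51, R_n = 142.56 kN/bolt. φR_n = 0.75 × (2×74.52 + 4×142.56) = 539.5 kN.
Tension rupture (net): A_n = (234 − 2×26)×6 = 1092 mm² (U = 1.0, A_e = A_n). φR_n = 0.75 × 450 × 1092 = 368.6 kN.
Tension yield (gross): A_g = 234×6 = 1404 mm². φR_n = 0.90 × 345 × 1404 = 435.9 kN.
Block shear: shear path 2×[35+2×75] = 2×185 mm, A_gv = 2220, A_nv = 2×(185 − 2.5×26)×6 = 1440 mm²; tension across gage: (56 − 1×26)×6 = 180 mm². R_n = min(0.6×450×1440, 0.6×345×2220) + 1.0×450×180 = min(388.8, 459.54) + 81 = 469.8 kN. φR_n = 0.75 × 469.8 = 352.4 kN.
Governing: min(990.4, 539.5, 368.6, 435.9, 352.4) = 352.4 kN → block shear.

352.4 kN (block shear governs)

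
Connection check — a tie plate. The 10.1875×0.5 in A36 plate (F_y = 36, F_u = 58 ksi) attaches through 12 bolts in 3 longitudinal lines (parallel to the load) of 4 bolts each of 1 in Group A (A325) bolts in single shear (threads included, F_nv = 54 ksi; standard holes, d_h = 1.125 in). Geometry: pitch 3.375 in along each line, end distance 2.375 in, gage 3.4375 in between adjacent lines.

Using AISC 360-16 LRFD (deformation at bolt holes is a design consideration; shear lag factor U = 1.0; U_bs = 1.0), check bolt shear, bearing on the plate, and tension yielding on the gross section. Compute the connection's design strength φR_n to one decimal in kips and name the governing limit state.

165.0 kips (gross-section yield governs)

Bolt shear: A_b = π(1)²/4 = 0.7854 in². φR_n = 0.75 × 54 × 0.7854 × 12 × 1 = 381.7 kips.
Bearing (0.5 in plate, F_u = 58 ksi): end bolts L_c = 2.375 − 1.125/2 = 1.8125, R_n = min(1.2×1.8125×0.5×58, 2.4×1×0.5×58) = 63.075 kips/bolt; interior L_c = 3.375 − 1.125 = 2.25, R_n = 69.6 kips/bolt. φR_n = 0.75 × (3×63.075 + 9×69.6) = 611.7 kips.
Tension yield (gross): A_g = 10.1875×0.5 = 5.0938 in². φR_n = 0.90 × 36 × 5.0938 = 165.0 kips.
Governing: min(381.7, 611.7, 165.0) = 165.0 kips → gross-section yield.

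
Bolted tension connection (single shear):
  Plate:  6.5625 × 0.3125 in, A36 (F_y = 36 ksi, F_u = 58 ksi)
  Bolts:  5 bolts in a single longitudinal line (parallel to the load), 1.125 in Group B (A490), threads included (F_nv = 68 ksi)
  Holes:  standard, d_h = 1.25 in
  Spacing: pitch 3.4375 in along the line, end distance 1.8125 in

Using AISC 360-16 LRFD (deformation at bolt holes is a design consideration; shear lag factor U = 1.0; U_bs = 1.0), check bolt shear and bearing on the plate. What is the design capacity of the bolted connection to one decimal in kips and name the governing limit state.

Bolt shear: A_b = π(1.125)²/4 = 0.99402 in². φR_n = 0.75 × 68 × 0.99402 × 5 × 1 = 253.5 kips.
Bearing (0.3125 in plate, F_u = 58 ksi): end bolts L_c = 1.8125 − 1.25/2 = 1.1875, R_n = min(1.2×1.1875×0.3125×58, 2.4×1.125×0.3125×58) = 25.828 kips/bolt; interior L_c = 3.4375 − 1.25 = 2.1875, R_n = 47.578 kips/bolt. φR_n = 0.75 × (1×25.828 + 4×47.578) = 162.1 kips.
Governing: min(253.5, 162.1) = 162.1 kips → bearing.

162.1 kips (bearing governs)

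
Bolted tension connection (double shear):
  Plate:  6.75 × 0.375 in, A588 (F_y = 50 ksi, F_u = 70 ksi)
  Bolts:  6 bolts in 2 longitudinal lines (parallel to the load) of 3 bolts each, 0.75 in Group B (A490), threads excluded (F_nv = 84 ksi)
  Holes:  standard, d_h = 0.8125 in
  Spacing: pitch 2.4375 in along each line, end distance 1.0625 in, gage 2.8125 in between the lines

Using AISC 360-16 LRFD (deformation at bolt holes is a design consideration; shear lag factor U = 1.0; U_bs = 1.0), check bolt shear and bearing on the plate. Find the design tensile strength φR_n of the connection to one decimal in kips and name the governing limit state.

Bolt shear: A_b = π(0.75)²/4 = 0.44179 in². φR_n = 0.75 × 84 × 0.44179 × 6 × 2 = 334.0 kips.
Bearing (0.375 in plate, F_u = 70 ksi): end bolts L_c = 1.0625 − 0.8125/2 = 0.65625, R_n = min(1.2×0.65625×0.375×70, 2.4×0.75×0.375×70) = 20.672 kips/bolt; interior L_c = 2.4375 − 0.8125 = 1.625, R_n = 47.25 kips/bolt. φR_n = 0.75 × (2×20.672 + 4×47.25) = 172.8 kips.
Governing: min(334.0, 172.8) = 172.8 kips → bearing.

172.8 kips (bearing governs)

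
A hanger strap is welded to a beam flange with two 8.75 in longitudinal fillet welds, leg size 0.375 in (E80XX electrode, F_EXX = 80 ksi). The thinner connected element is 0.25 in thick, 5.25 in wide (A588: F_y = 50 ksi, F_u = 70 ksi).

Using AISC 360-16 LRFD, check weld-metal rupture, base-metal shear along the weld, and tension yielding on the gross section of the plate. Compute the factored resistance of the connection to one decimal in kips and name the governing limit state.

59.1 kips (gross-section yield governs)

Weld metal: throat = 0.707×0.375 = 0.26513 in, L = 2×8.75 = 17.5 in. φR_n = 0.75 × 0.6 × 80 × 0.26513 × 17.5 = 167.0 kips.
Base metal shear (0.25 in plate): yield φR_n = 1.0×0.6×50×0.25×17.5 = 131.3 kips; rupture φR_n = 0.75×0.6×70×0.25×17.5 = 137.8 kips; take 131.3 kips (yield).
Tension yield (gross): A_g = 5.25×0.25 = 1.3125 in². φR_n = 0.90 × 50 × 1.3125 = 59.1 kips.
Governing: min(167.0, 131.3, 59.1) = 59.1 kips → gross-section yield.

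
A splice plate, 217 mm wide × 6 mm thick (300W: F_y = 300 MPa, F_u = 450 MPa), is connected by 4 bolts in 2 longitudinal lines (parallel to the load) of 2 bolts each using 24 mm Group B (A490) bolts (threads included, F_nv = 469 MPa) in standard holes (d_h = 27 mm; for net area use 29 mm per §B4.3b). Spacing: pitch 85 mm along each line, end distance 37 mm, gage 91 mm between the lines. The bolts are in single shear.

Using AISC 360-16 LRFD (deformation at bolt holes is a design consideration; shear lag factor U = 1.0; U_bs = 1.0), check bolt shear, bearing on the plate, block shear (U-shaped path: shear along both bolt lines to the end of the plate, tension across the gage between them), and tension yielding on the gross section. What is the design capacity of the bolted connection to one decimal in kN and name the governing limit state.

316.3 kN (block shear governs)

Bolt shear: A_b = π(24)²/4 = 452.39 mm². φR_n = 0.75 × 469 × 452.39 × 4 × 1 = 636.5 kN.
Bearing (6 mm plate, F_u = 450 MPa): end bolts L_c = 37 − 27/2 = 23.5, R_n = min(1.2×23.5×6×450, 2.4×24×6×450) = 76.14 kN/bolt; interior L_c = 85 − 27 = 58, R_n = 155.52 kN/bolt. φR_n = 0.75 × (2×76.14 + 2×155.52) = 347.5 kN.
Block shear: shear path 2×[37+1×85] = 2×122 mm, A_gv = 1464, A_nv = 2×(122 − 1.5×29)×6 = 942 mm²; tension across gage: (91 − 1×29)×6 = 372 mm². R_n = min(0.6×450×942, 0.6×300×1464) + 1.0×450×372 = min(254.34, 263.52) + 167.4 = 421.74 kN. φR_n = 0.75 × 421.74 = 316.3 kN.
Tension yield (gross): A_g = 217×6 = 1302 mm². φR_n = 0.90 × 300 × 1302 = 351.5 kN.
Governing: min(636.5, 347.5, 316.3, 351.5) = 316.3 kN → block shear.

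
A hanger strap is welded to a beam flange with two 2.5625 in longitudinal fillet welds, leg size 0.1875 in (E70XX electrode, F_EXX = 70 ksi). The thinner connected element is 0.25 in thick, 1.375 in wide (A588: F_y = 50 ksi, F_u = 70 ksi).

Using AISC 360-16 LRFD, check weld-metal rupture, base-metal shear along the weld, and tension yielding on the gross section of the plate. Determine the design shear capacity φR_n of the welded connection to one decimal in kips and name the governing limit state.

15.5 kips (gross-section yield governs)

Weld metal: throat = 0.707×0.1875 = 0.13256 in, L = 2×2.5625 = 5.125 in. φR_n = 0.75 × 0.6 × 70 × 0.13256 × 5.125 = 21.4 kips.
Base metal shear (0.25 in plate): yield φR_n = 1.0×0.6×50×0.25×5.125 = 38.4 kips; rupture φR_n = 0.75×0.6×70×0.25×5.125 = 40.4 kips; take 38.4 kips (yield).
Tension yield (gross): A_g = 1.375×0.25 = 0.34375 in². φR_n = 0.90 × 50 × 0.34375 = 15.5 kips.
Governing: min(21.4, 38.4, 15.5) = 15.5 kips → gross-section yield.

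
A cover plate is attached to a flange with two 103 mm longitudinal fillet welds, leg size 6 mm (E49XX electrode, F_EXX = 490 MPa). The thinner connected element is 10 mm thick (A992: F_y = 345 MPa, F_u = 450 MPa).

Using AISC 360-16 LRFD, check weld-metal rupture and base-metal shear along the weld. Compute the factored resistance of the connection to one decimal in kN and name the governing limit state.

Weld metal: throat = 0.707×6 = 4.242 mm, L = 2×103 = 206 mm. φR_n = 0.75 × 0.6 × 490 × 4.242 × 206 = 192.7 kN.
Base metal shear (10 mm plate): yield φR_n = 1.0×0.6×345×10×206 = 426.4 kN; rupture φR_n = 0.75×0.6×450×10×206 = 417.2 kN; take 417.2 kN (rupture).
Governing: min(192.7, 417.2) = 192.7 kN → weld metal.

192.7 kN (weld metal governs)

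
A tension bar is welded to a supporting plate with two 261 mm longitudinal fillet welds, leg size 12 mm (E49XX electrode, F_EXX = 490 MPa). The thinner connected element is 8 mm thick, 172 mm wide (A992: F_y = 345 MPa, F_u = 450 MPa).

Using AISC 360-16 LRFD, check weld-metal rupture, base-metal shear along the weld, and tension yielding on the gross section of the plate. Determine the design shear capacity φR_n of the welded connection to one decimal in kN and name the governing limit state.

427.2 kN (gross-section yield governs)

Weld metal: throat = 0.707×12 = 8.484 mm, L = 2×261 = 522 mm. φR_n = 0.75 × 0.6 × 490 × 8.484 × 522 = 976.5 kN.
Base metal shear (8 mm plate): yield φR_n = 1.0×0.6×345×8×522 = 864.4 kN; rupture φR_n = 0.75×0.6×450×8×522 = 845.6 kN; take 845.6 kN (rupture).
Tension yield (gross): A_g = 172×8 = 1376 mm². φR_n = 0.90 × 345 × 1376 = 427.2 kN.
Governing: min(976.5, 845.6, 427.2) = 427.2 kN → gross-section yield.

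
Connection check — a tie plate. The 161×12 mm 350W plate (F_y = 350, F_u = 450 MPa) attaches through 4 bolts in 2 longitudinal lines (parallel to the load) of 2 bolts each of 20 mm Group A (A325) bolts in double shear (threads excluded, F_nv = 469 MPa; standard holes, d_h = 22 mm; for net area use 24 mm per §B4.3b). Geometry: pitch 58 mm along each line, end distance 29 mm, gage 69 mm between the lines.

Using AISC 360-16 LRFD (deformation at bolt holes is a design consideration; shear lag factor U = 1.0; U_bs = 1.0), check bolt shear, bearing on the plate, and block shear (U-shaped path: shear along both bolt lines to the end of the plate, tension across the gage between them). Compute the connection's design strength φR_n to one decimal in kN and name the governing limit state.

Bolt shear: A_b = π(20)²/4 = 314.16 mm². φR_n = 0.75 × 469 × 314.16 × 4 × 2 = 884.0 kN.
Bearing (12 mm plate, F_u = 450 MPa): end bolts L_c = 29 − 22/2 = 18, R_n = min(1.2×18×12×450, 2.4×20×12×450) = 116.64 kN/bolt; interior L_c = 58 − 22 = 36, R_n = 233.28 kN/bolt. φR_n = 0.75 × (2×116.64 + 2×233.28) = 524.9 kN.
Block shear: shear path 2×[29+1×58] = 2×87 mm, A_gv = 2088, A_nv = 2×(87 − 1.5×24)×12 = 1224 mm²; tension across gage: (69 − 1×24)×12 = 540 mm². R_n = min(0.6×450×1224, 0.6×350×2088) + 1.0×450×540 = min(330.48, 438.48) + 243 = 573.48 kN. φR_n = 0.75 × 573.48 = 430.1 kN.
Governing: min(884.0, 524.9, 430.1) = 430.1 kN → block shear.

430.1 kN (block shear governs)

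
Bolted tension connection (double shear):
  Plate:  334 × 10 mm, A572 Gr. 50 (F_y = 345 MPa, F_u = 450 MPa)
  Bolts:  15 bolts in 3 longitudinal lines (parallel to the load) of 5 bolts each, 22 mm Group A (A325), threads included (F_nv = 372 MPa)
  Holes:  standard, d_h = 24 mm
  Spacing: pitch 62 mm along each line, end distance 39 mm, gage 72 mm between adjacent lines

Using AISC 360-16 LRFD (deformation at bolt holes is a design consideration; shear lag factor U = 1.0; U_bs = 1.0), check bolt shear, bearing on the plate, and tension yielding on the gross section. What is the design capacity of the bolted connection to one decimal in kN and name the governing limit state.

1037.1 kN (gross-section yield governs)

Bolt shear: A_b = π(22)²/4 = 380.13 mm². φR_n = 0.75 × 372 × 380.13 × 15 × 2 = 3181.7 kN.
Bearing (10 mm plate, F_u = 450 MPa): end bolts L_c = 39 − 24/2 = 27, R_n = min(1.2×27×10×450, 2.4×22×10×450) = 145.8 kN/bolt; interior L_c = 62 − 24 = 38, R_n = 205.2 kN/bolt. φR_n = 0.75 × (3×145.8 + 12×205.2) = 2174.9 kN.
Tension yield (gross): A_g = 334×10 = 3340 mm². φR_n = 0.90 × 345 × 3340 = 1037.1 kN.
Governing: min(3181.7, 2174.9, 1037.1) = 1037.1 kN → gross-section yield.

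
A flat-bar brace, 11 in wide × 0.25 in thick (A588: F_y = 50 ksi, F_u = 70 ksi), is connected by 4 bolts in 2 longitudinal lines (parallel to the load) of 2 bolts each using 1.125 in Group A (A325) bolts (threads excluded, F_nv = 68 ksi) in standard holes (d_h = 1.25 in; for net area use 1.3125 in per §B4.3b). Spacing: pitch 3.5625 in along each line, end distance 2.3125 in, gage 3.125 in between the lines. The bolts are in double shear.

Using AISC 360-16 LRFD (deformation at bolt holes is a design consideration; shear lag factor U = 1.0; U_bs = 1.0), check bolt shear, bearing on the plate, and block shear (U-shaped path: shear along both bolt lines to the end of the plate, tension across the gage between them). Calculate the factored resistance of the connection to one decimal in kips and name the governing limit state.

85.3 kips (block shear governs)

Bolt shear: A_b = π(1.125)²/4 = 0.99402 in². φR_n = 0.75 × 68 × 0.99402 × 4 × 2 = 405.6 kips.
Bearing (0.25 in plate, F_u = 70 ksi): end bolts L_c = 2.3125 − 1.25/2 = 1.6875, R_n = min(1.2×1.6875×0.25×70, 2.4×1.125×0.25×70) = 35.438 kips/bolt; interior L_c = 3.5625 − 1.25 = 2.3125, R_n = 47.25 kips/bolt. φR_n = 0.75 × (2×35.438 + 2×47.25) = 124.0 kips.
Block shear: shear path 2×[2.3125+1×3.5625] = 2×5.875 in, A_gv = 2.9375, A_nv = 2×(5.875 − 1.5×1.3125)×0.25 = 1.9531 in²; tension across gage: (3.125 − 1×1.3125)×0.25 = 0.45313 in². R_n = min(0.6×70×1.9531, 0.6×50×2.9375) + 1.0×70×0.45313 = min(82.03, 88.125) + 31.719 = 113.75 kips. φR_n = 0.75 × 113.75 = 85.3 kips.
Governing: min(405.6, 124.0, 85.3) = 85.3 kips → block shear.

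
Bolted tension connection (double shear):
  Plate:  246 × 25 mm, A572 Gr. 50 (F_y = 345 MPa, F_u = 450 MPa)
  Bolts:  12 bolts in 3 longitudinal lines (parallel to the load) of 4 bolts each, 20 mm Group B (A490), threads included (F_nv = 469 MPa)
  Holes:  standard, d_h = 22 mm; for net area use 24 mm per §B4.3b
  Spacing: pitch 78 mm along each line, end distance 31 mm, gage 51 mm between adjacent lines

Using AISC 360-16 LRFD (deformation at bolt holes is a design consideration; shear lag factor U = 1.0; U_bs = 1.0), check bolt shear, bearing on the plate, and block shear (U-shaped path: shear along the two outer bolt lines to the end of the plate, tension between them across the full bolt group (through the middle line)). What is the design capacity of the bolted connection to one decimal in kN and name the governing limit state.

Bolt shear: A_b = π(20)²/4 = 314.16 mm². φR_n = 0.75 × 469 × 314.16 × 12 × 2 = 2652.1 kN.
Bearing (25 mm plate, F_u = 450 MPa): end bolts L_c = 31 − 22/2 = 20, R_n = min(1.2×20×25×450, 2.4×20×25×450) = 270 kN/bolt; interior L_c = 78 − 22 = 56, R_n = 540 kN/bolt. φR_n = 0.75 × (3×270 + 9×540) = 4252.5 kN.
Block shear: shear path 2×[31+3×78] = 2×265 mm, A_gv = 13250, A_nv = 2×(265 − 3.5×24)×25 = 9050 mm²; tension across gage: (102 − 2×24)×25 = 1350 mm². R_n = min(0.6×450×9050, 0.6×345×13250) + 1.0×450×1350 = min(2443.5, 2742.8) + 607.5 = 3051 kN. φR_n = 0.75 × 3051 = 2288.3 kN.
Governing: min(2652.1, 4252.5, 2288.3) = 2288.3 kN → block shear.

2288.3 kN (block shear governs)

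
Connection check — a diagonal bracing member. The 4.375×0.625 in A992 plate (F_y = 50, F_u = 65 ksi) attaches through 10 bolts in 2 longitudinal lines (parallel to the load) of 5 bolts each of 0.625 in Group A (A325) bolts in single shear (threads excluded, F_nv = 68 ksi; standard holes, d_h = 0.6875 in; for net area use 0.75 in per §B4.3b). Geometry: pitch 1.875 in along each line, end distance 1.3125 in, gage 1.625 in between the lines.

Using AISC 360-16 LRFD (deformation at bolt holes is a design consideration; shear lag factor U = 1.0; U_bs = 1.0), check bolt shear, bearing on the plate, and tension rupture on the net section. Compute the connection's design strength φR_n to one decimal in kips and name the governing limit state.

87.6 kips (net-section rupture governs)

Bolt shear: A_b = π(0.625)²/4 = 0.3068 in². φR_n = 0.75 × 68 × 0.3068 × 10 × 1 = 156.5 kips.
Bearing (0.625 in plate, F_u = 65 ksi): end bolts L_c = 1.3125 − 0.6875/2 = 0.96875, R_n = min(1.2×0.96875×0.625×65, 2.4×0.625×0.625×65) = 47.227 kips/bolt; interior L_c = 1.875 − 0.6875 = 1.1875, R_n = 57.891 kips/bolt. φR_n = 0.75 × (2×47.227 + 8×57.891) = 418.2 kips.
Tension rupture (net): A_n = (4.375 − 2×0.75)×0.625 = 1.7969 in² (U = 1.0, A_e = A_n). φR_n = 0.75 × 65 × 1.7969 = 87.6 kips.
Governing: min(156.5, 418.2, 87.6) = 87.6 kips → net-section rupture.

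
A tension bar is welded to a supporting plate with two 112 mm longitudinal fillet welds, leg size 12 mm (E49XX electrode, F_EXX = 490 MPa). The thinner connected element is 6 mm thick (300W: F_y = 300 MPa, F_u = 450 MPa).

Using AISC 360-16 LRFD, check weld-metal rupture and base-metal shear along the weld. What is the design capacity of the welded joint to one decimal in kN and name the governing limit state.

Weld metal: throat = 0.707×12 = 8.484 mm, L = 2×112 = 224 mm. φR_n = 0.75 × 0.6 × 490 × 8.484 × 224 = 419.0 kN.
Base metal shear (6 mm plate): yield φR_n = 1.0×0.6×300×6×224 = 241.9 kN; rupture φR_n = 0.75×0.6×450×6×224 = 272.2 kN; take 241.9 kN (yield).
Governing: min(419.0, 241.9) = 241.9 kN → base-metal shear.

241.9 kN (base-metal shear governs)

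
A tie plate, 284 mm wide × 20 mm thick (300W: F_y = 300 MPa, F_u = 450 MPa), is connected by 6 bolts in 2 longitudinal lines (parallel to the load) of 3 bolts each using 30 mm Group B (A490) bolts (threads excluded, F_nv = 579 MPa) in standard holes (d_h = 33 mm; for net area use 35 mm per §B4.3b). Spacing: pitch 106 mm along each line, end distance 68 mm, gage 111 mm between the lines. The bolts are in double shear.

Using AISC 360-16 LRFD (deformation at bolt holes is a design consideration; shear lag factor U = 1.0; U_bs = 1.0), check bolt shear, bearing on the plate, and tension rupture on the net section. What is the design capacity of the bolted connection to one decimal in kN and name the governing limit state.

1444.5 kN (net-section rupture governs)

Bolt shear: A_b = π(30)²/4 = 706.86 mm². φR_n = 0.75 × 579 × 706.86 × 6 × 2 = 3683.4 kN.
Bearing (20 mm plate, F_u = 450 MPa): end bolts L_c = 68 − 33/2 = 51.5, R_n = min(1.2×51.5×20×450, 2.4×30×20×450) = 556.2 kN/bolt; interior L_c = 106 − 33 = 73, R_n = 648 kN/bolt. φR_n = 0.75 × (2×556.2 + 4×648) = 2778.3 kN.
Tension rupture (net): A_n = (284 − 2×35)×20 = 4280 mm² (U = 1.0, A_e = A_n). φR_n = 0.75 × 450 × 4280 = 1444.5 kN.
Governing: min(3683.4, 2778.3, 1444.5) = 1444.5 kN → net-section rupture.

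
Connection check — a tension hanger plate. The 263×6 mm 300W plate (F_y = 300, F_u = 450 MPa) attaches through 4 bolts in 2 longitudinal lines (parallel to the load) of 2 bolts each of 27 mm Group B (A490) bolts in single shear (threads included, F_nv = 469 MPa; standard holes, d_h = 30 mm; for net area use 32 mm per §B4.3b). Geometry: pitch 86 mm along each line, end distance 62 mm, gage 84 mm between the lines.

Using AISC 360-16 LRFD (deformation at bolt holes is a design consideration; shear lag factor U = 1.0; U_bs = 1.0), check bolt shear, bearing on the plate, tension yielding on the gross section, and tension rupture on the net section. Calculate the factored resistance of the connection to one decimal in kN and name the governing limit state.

Bolt shear: A_b = π(27)²/4 = 572.56 mm². φR_n = 0.75 × 469 × 572.56 × 4 × 1 = 805.6 kN.
Bearing (6 mm plate, F_u = 450 MPa): end bolts L_c = 62 − 30/2 = 47, R_n = min(1.2×47×6×450, 2.4×27×6×450) = 152.28 kN/bolt; interior L_c = 86 − 30 = 56, R_n = 174.96 kN/bolt. φR_n = 0.75 × (2×152.28 + 2×174.96) = 490.9 kN.
Tension yield (gross): A_g = 263×6 = 1578 mm². φR_n = 0.90 × 300 × 1578 = 426.1 kN.
Tension rupture (net): A_n = (263 − 2×32)×6 = 1194 mm² (U = 1.0, A_e = A_n). φR_n = 0.75 × 450 × 1194 = 403.0 kN.
Governing: min(805.6, 490.9, 426.1, 403.0) = 403.0 kN → net-section rupture.

403.0 kN (net-section rupture governs)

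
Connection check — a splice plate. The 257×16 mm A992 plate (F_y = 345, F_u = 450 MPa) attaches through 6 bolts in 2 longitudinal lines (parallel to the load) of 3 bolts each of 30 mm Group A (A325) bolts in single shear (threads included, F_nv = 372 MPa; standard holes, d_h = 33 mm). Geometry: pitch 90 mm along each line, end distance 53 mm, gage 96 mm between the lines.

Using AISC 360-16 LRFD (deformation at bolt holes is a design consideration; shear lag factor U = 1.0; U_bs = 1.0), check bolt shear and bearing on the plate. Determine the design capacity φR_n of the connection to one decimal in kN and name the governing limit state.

1183.3 kN (bolt shear governs)

Bolt shear: A_b = π(30)²/4 = 706.86 mm². φR_n = 0.75 × 372 × 706.86 × 6 × 1 = 1183.3 kN.
Bearing (16 mm plate, F_u = 450 MPa): end bolts L_c = 53 − 33/2 = 36.5, R_n = min(1.2×36.5×16×450, 2.4×30×16×450) = 315.36 kN/bolt; interior L_c = 90 − 33 = 57, R_n = 492.48 kN/bolt. φR_n = 0.75 × (2×315.36 + 4×492.48) = 1950.5 kN.
Governing: min(1183.3, 1950.5) = 1183.3 kN → bolt shear.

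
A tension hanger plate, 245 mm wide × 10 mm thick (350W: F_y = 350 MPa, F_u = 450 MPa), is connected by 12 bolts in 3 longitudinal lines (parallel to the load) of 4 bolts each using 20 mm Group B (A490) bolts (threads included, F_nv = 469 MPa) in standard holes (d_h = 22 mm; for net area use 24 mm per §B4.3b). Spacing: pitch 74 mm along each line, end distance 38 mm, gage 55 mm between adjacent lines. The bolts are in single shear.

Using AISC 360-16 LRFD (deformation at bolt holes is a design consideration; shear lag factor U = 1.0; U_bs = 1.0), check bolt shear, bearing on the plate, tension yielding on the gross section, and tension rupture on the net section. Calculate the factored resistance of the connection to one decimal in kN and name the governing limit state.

Bolt shear: A_b = π(20)²/4 = 314.16 mm². φR_n = 0.75 × 469 × 314.16 × 12 × 1 = 1326.1 kN.
Bearing (10 mm plate, F_u = 450 MPa): end bolts L_c = 38 − 22/2 = 27, R_n = min(1.2×27×10×450, 2.4×20×10×450) = 145.8 kN/bolt; interior L_c = 74 − 22 = 52, R_n = 216 kN/bolt. φR_n = 0.75 × (3×145.8 + 9×216) = 1786.1 kN.
Tension yield (gross): A_g = 245×10 = 2450 mm². φR_n = 0.90 × 350 × 2450 = 771.8 kN.
Tension rupture (net): A_n = (245 − 3×24)×10 = 1730 mm² (U = 1.0, A_e = A_n). φR_n = 0.75 × 450 × 1730 = 583.9 kN.
Governing: min(1326.1, 1786.1, 771.8, 583.9) = 583.9 kN → net-section rupture.

583.9 kN (net-section rupture governs)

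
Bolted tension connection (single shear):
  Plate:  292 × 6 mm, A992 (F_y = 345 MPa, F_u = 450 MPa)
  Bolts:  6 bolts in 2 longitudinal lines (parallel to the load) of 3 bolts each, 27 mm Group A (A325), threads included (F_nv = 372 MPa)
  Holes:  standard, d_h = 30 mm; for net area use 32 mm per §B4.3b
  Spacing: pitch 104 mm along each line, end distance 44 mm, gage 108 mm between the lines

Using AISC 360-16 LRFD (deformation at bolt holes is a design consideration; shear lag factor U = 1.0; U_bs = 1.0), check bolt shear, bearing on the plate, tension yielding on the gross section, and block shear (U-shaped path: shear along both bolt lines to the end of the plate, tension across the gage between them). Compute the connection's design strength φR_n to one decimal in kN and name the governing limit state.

Bolt shear: A_b = π(27)²/4 = 572.56 mm². φR_n = 0.75 × 372 × 572.56 × 6 × 1 = 958.5 kN.
Bearing (6 mm plate, F_u = 450 MPa): end bolts L_c = 44 − 30/2 = 29, R_n = min(1.2×29×6×450, 2.4×27×6×450) = 93.96 kN/bolt; interior L_c = 104 − 30 = 74, R_n = 174.96 kN/bolt. φR_n = 0.75 × (2×93.96 + 4×174.96) = 665.8 kN.
Tension yield (gross): A_g = 292×6 = 1752 mm². φR_n = 0.90 × 345 × 1752 = 544.0 kN.
Block shear: shear path 2×[44+2×104] = 2×252 mm, A_gv = 3024, A_nv = 2×(252 − 2.5×32)×6 = 2064 mm²; tension across gage: (108 − 1×32)×6 = 456 mm². R_n = min(0.6×450×2064, 0.6×345×3024) + 1.0×450×456 = min(557.28, 625.97) + 205.2 = 762.48 kN. φR_n = 0.75 × 762.48 = 571.9 kN.
Governing: min(958.5, 665.8, 544.0, 571.9) = 544.0 kN → gross-section yield.

544.0 kN (gross-section yield governs)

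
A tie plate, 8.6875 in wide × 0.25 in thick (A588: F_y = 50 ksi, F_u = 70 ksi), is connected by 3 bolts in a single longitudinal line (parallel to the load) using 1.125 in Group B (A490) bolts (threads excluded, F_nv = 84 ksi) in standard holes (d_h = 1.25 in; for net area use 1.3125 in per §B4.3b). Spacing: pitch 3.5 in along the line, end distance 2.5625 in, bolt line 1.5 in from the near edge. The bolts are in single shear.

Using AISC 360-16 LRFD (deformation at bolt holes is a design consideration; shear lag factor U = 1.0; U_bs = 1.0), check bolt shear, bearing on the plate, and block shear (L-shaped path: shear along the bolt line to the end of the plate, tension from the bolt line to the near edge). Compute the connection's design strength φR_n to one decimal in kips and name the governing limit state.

60.5 kips (block shear governs)

Bolt shear: A_b = π(1.125)²/4 = 0.99402 in². φR_n = 0.75 × 84 × 0.99402 × 3 × 1 = 187.9 kips.
Bearing (0.25 in plate, F_u = 70 ksi): end bolts L_c = 2.5625 − 1.25/2 = 1.9375, R_n = min(1.2×1.9375×0.25×70, 2.4×1.125×0.25×70) = 40.688 kips/bolt; interior L_c = 3.5 − 1.25 = 2.25, R_n = 47.25 kips/bolt. φR_n = 0.75 × (1×40.688 + 2×47.25) = 101.4 kips.
Block shear: shear path 1×[2.5625+2×3.5] = 1×9.5625 in, A_gv = 2.3906, A_nv = 1×(9.5625 − 2.5×1.3125)×0.25 = 1.5703 in²; tension to near edge: (1.5 − 0.5×1.3125)×0.25 = 0.21094 in². R_n = min(0.6×70×1.5703, 0.6×50×2.3906) + 1.0×70×0.21094 = min(65.953, 71.718) + 14.766 = 80.719 kips. φR_n = 0.75 × 80.719 = 60.5 kips.
Governing: min(187.9, 101.4, 60.5) = 60.5 kips → block shear.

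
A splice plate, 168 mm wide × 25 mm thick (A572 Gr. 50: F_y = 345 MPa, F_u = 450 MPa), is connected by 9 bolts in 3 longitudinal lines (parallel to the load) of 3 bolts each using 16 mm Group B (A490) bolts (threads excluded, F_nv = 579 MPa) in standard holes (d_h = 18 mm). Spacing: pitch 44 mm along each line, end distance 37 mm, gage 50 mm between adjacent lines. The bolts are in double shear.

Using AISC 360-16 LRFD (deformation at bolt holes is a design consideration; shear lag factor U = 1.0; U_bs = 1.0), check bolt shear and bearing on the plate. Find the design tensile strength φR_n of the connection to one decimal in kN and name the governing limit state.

Bolt shear: A_b = π(16)²/4 = 201.06 mm². φR_n = 0.75 × 579 × 201.06 × 9 × 2 = 1571.6 kN.
Bearing (25 mm plate, F_u = 450 MPa): end bolts L_c = 37 − 18/2 = 28, R_n = min(1.2×28×25×450, 2.4×16×25×450) = 378 kN/bolt; interior L_c = 44 − 18 = 26, R_n = 351 kN/bolt. φR_n = 0.75 × (3×378 + 6×351) = 2430.0 kN.
Governing: min(1571.6, 2430.0) = 1571.6 kN → bolt shear.

1571.6 kN (bolt shear governs)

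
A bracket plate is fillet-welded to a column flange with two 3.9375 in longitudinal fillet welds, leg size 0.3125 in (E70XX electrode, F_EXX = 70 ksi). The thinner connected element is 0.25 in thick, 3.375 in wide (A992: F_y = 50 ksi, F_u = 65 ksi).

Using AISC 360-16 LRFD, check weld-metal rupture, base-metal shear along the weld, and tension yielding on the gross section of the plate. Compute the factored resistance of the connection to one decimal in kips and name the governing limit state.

Weld metal: throat = 0.707×0.3125 = 0.22094 in, L = 2×3.9375 = 7.875 in. φR_n = 0.75 × 0.6 × 70 × 0.22094 × 7.875 = 54.8 kips.
Base metal shear (0.25 in plate): yield φR_n = 1.0×0.6×50×0.25×7.875 = 59.1 kips; rupture φR_n = 0.75×0.6×65×0.25×7.875 = 57.6 kips; take 57.6 kips (rupture).
Tension yield (gross): A_g = 3.375×0.25 = 0.84375 in². φR_n = 0.90 × 50 × 0.84375 = 38.0 kips.
Governing: min(54.8, 57.6, 38.0) = 38.0 kips → gross-section yield.

38.0 kips (gross-section yield governs)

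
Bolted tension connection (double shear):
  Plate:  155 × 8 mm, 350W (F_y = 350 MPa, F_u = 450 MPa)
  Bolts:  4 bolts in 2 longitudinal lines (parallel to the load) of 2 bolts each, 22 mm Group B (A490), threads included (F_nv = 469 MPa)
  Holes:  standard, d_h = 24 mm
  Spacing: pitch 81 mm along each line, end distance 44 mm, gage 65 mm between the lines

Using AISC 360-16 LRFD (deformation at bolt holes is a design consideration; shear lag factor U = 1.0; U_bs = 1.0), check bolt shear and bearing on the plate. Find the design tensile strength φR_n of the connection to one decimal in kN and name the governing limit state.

492.5 kN (bearing governs)

Bolt shear: A_b = π(22)²/4 = 380.13 mm². φR_n = 0.75 × 469 × 380.13 × 4 × 2 = 1069.7 kN.
Bearing (8 mm plate, F_u = 450 MPa): end bolts L_c = 44 − 24/2 = 32, R_n = min(1.2×32×8×450, 2.4×22×8×450) = 138.24 kN/bolt; interior L_c = 81 − 24 = 57, R_n = 190.08 kN/bolt. φR_n = 0.75 × (2×138.24 + 2×190.08) = 492.5 kN.
Governing: min(1069.7, 492.5) = 492.5 kN → bearing.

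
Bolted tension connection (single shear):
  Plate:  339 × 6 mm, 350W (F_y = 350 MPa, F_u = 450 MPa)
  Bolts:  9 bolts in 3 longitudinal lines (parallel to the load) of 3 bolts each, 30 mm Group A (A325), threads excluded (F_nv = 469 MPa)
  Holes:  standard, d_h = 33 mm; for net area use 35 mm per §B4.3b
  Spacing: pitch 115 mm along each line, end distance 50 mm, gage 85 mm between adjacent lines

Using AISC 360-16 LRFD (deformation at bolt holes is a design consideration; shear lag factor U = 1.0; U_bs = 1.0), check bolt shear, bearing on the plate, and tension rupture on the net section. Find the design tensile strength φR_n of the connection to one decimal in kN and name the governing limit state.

Bolt shear: A_b = π(30)²/4 = 706.86 mm². φR_n = 0.75 × 469 × 706.86 × 9 × 1 = 2237.7 kN.
Bearing (6 mm plate, F_u = 450 MPa): end bolts L_c = 50 − 33/2 = 33.5, R_n = min(1.2×33.5×6×450, 2.4×30×6×450) = 108.54 kN/bolt; interior L_c = 115 − 33 = 82, R_n = 194.4 kN/bolt. φR_n = 0.75 × (3×108.54 + 6×194.4) = 1119.0 kN.
Tension rupture (net): A_n = (339 − 3×35)×6 = 1404 mm² (U = 1.0, A_e = A_n). φR_n = 0.75 × 450 × 1404 = 473.9 kN.
Governing: min(2237.7, 1119.0, 473.9) = 473.9 kN → net-section rupture.

473.9 kN (net-section rupture governs)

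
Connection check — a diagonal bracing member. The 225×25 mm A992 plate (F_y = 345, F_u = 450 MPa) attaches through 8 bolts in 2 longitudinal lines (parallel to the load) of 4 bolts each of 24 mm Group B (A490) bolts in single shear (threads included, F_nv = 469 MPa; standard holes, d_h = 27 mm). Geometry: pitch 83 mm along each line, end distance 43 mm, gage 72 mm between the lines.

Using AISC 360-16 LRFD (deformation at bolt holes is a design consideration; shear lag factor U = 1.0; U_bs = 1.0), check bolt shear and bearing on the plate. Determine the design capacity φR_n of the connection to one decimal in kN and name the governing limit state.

Bolt shear: A_b = π(24)²/4 = 452.39 mm². φR_n = 0.75 × 469 × 452.39 × 8 × 1 = 1273.0 kN.
Bearing (25 mm plate, F_u = 450 MPa): end bolts L_c = 43 − 27/2 = 29.5, R_n = min(1.2×29.5×25×450, 2.4×24×25×450) = 398.25 kN/bolt; interior L_c = 83 − 27 = 56, R_n = 648 kN/bolt. φR_n = 0.75 × (2×398.25 + 6×648) = 3513.4 kN.
Governing: min(1273.0, 3513.4) = 1273.0 kN → bolt shear.

1273.0 kN (bolt shear governs)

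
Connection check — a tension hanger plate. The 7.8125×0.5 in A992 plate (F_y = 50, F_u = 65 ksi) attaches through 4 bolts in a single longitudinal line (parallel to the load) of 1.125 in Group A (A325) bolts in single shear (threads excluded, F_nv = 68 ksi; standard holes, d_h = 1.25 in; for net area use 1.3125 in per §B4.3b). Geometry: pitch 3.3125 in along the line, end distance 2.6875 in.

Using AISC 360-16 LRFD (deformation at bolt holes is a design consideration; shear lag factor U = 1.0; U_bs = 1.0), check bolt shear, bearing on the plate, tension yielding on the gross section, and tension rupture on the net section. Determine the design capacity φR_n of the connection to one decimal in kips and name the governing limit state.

158.4 kips (net-section rupture governs)

Bolt shear: A_b = π(1.125)²/4 = 0.99402 in². φR_n = 0.75 × 68 × 0.99402 × 4 × 1 = 202.8 kips.
Bearing (0.5 in plate, F_u = 65 ksi): end bolts L_c = 2.6875 − 1.25/2 = 2.0625, R_n = min(1.2×2.0625×0.5×65, 2.4×1.125×0.5×65) = 80.438 kips/bolt; interior L_c = 3.3125 − 1.25 = 2.0625, R_n = 80.438 kips/bolt. φR_n = 0.75 × (1×80.438 + 3×80.438) = 241.3 kips.
Tension yield (gross): A_g = 7.8125×0.5 = 3.9063 in². φR_n = 0.90 × 50 × 3.9063 = 175.8 kips.
Tension rupture (net): A_n = (7.8125 − 1×1.3125)×0.5 = 3.25 in² (U = 1.0, A_e = A_n). φR_n = 0.75 × 65 × 3.25 = 158.4 kips.
Governing: min(202.8, 241.3, 175.8, 158.4) = 158.4 kips → net-section rupture.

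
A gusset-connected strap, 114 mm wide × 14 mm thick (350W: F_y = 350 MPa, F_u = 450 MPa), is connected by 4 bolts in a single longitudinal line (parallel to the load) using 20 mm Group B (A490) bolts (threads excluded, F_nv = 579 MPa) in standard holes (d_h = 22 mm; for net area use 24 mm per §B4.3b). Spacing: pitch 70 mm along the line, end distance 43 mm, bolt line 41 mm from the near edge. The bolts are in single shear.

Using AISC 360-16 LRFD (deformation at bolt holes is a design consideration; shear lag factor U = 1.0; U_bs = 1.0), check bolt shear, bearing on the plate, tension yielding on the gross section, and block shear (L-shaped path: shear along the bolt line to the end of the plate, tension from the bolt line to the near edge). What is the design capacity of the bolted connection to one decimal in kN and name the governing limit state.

Bolt shear: A_b = π(20)²/4 = 314.16 mm². φR_n = 0.75 × 579 × 314.16 × 4 × 1 = 545.7 kN.
Bearing (14 mm plate, F_u = 450 MPa): end bolts L_c = 43 − 22/2 = 32, R_n = min(1.2×32×14×450, 2.4×20×14×450) = 241.92 kN/bolt; interior L_c = 70 − 22 = 48, R_n = 302.4 kN/bolt. φR_n = 0.75 × (1×241.92 + 3×302.4) = 861.8 kN.
Tension yield (gross): A_g = 114×14 = 1596 mm². φR_n = 0.90 × 350 × 1596 = 502.7 kN.
Block shear: shear path 1×[43+3×70] = 1×253 mm, A_gv = 3542, A_nv = 1×(253 − 3.5×24)×14 = 2366 mm²; tension to near edge: (41 − 0.5×24)×14 = 406 mm². R_n = min(0.6×450×2366, 0.6×350×3542) + 1.0×450×406 = min(638.82, 743.82) + 182.7 = 821.52 kN. φR_n = 0.75 × 821.52 = 616.1 kN.
Governing: min(545.7, 861.8, 502.7, 616.1) = 502.7 kN → gross-section yield.

502.7 kN (gross-section yield governs)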